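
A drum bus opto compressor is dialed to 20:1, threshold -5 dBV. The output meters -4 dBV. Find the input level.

That's 1 dB above the -5 dBV threshold.
Undo the ratio: input overshoot = 1 × 20 = 20 dB, giving input = 15 dBV.

15 dBV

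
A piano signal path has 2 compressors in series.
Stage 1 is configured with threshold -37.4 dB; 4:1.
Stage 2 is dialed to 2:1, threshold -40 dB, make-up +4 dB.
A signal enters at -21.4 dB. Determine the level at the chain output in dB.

-32.7 dB

Stage 1: -21.4 dB is 16 dB over -37.4 dB; at 4:1 that becomes 4 dB over, giving -33.4 dB.
Stage 2: -33.4 dB is 6.6 dB over -40 dB; at 2:1 that becomes 3.3 dB over, giving -36.7 dB; +4 dB make-up → -32.7 dB.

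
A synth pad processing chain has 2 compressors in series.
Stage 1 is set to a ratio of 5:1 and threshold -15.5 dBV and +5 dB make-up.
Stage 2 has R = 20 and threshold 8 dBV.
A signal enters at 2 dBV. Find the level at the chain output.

-7 dBV

Stage 1: 2 dBV is 17.5 dB over -15.5 dBV; at 5:1 that becomes 3.5 dB over, giving -12 dBV; +5 dB make-up → -7 dBV.
Stage 2: below threshold (-7 ≤ 8); passes unchanged; output -7 dBV.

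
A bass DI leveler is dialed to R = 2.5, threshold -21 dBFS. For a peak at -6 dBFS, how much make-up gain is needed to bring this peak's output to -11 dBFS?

4 dB

Overshoot 15 dB → 15/2.5 = 6 dB after compression, so the compressed level is -21 + 6 = -15 dBFS.
Make-up = target − compressed = -11 − (-15) = 4 dB.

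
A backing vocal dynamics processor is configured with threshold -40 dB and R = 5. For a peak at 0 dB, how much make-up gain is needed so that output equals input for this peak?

32 dB

The peak compresses to -40 + 40/5 = -32 dB.
To reach 0 dB requires 0 − (-32) = 32 dB of make-up.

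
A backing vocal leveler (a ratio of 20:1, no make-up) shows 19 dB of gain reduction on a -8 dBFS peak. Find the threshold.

Gain reduction = -8 − (-27) = 19 dB; output overshoot = GR / (R − 1) = 19 / 19 = 1 dB.
Threshold = output − output overshoot = -27 − 1 = -28 dBFS.

-28 dBFS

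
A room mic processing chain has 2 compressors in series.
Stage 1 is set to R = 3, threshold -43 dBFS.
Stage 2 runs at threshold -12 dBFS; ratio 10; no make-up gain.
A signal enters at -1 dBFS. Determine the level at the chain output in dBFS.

-29 dBFS

Stage 1: overshoot 42 dB → 42/3 = 14 dB → -29 dBFS.
Stage 2: -29 dBFS ≤ -12 dBFS, so stage 2 doesn't engage; output -29 dBFS.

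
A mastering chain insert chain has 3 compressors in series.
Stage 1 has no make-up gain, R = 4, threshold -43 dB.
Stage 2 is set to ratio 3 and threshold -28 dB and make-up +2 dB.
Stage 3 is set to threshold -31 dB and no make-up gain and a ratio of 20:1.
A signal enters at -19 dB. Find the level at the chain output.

-35 dB

Stage 1: 24 dB above -43 dB, reduced 4:1 to 6 dB above → -37 dB.
Stage 2: below threshold (-37 ≤ -28); passes unchanged; make-up brings it to -35 dB.
Stage 3: below threshold (-35 ≤ -31); passes unchanged; output -35 dB.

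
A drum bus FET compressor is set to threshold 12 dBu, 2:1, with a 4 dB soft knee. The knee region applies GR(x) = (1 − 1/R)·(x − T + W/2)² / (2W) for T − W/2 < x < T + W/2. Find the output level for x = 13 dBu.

12.4375 dBu

x − T + W/2 = 13 − 12 + 2 = 3.
GR = (1 − 1/2) × 3² / 8 = 0.5 × 9 / 8 = 0.5625 dB.
Output = 13 − 0.5625 = 12.4375 dBu.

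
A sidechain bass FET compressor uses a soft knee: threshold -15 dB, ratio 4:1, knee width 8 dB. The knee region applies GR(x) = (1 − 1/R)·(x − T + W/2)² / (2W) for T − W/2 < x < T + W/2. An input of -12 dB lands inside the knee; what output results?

x − T + W/2 = -12 − (-15) + 4 = 7.
GR = (1 − 1/4) × 7² / 16 = 0.75 × 49 / 16 = 2.296875 dB.
Output = -12 − 2.296875 = -14.296875 dB.

-14.296875 dB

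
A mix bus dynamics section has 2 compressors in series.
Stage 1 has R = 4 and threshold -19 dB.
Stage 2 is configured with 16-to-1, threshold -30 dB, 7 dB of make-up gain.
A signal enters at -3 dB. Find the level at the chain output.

Stage 1: 16 dB above -19 dB, reduced 4:1 to 4 dB above → -15 dB.
Stage 2: overshoot 15 dB → 15/16 = 0.9375 dB → -29.0625 dB; +7 dB make-up → -22.0625 dB.

-22.0625 dB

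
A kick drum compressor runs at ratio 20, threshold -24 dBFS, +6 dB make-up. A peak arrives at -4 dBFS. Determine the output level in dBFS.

The input is 20 dB above the -24 dBFS threshold.
The 20 dB excess becomes 1 dB after 20:1 reduction.
Output = -24 + 1 = -23 dBFS; make-up adds 6 dB, giving -17 dBFS.

-17 dBFS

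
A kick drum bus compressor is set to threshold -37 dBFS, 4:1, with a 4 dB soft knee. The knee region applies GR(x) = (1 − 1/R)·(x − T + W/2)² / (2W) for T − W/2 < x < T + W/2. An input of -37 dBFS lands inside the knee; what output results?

x − T + W/2 = -37 − (-37) + 2 = 2.
GR = (1 − 1/4) × 2² / 8 = 0.75 × 4 / 8 = 0.375 dB.
Output = -37 − 0.375 = -37.375 dBFS.

-37.375 dBFS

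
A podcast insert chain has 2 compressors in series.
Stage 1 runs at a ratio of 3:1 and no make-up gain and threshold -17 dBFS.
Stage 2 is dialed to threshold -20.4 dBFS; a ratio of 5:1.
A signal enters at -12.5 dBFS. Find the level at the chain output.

-19.42 dBFS

Stage 1: overshoot 4.5 dB → 4.5/3 = 1.5 dB → -15.5 dBFS.
Stage 2: -15.5 dBFS is 4.9 dB over -20.4 dBFS; at 5:1 that becomes 0.98 dB over, giving -19.42 dBFS.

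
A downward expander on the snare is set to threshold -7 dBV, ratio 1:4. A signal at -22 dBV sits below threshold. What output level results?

-67 dBV

Below threshold, a 1:4 expander applies gain = (4−1)×(T − x) of attenuation.
(4−1) × 15 = 45 dB, so output = -22 − 45 = -67 dBV.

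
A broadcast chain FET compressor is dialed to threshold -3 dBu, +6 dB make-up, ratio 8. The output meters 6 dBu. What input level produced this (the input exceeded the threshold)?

21 dBu

Before make-up, the level was 6 − 6 = 0 dBu.
That's 3 dB above the -3 dBu threshold.
Before 8:1 compression the overshoot was 3 × 8 = 24 dB, so input = -3 + 24 = 21 dBu.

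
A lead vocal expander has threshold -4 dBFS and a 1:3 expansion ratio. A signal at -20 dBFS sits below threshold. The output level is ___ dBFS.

-52 dBFS

Below threshold, a 1:3 expander applies gain = (3−1)×(T − x) of attenuation.
(3−1) × 16 = 32 dB, so output = -20 − 32 = -52 dBFS.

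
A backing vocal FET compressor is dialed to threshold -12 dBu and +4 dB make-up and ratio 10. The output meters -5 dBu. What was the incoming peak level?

Before make-up, the level was -5 − 4 = -9 dBu.
Post-compression overshoot = -9 − (-12) = 3 dB.
Undo the ratio: input overshoot = 3 × 10 = 30 dB, giving input = 18 dBu.

18 dBu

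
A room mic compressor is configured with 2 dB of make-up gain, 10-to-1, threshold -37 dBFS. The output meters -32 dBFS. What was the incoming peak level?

-7 dBFS

Remove make-up: -32 − 2 = -34 dBFS.
The compressed level sits -34 − (-37) = 3 dB over threshold.
Input overshoot = R × output overshoot = 30 dB → input = -37 + 30 = -7 dBFS.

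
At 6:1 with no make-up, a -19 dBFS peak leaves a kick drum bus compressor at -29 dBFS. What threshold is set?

Let T be the threshold. Output overshoot = (input overshoot)/R, so -29 − T = (-19 − T)/6.
6·(-29 − T) = -19 − T → 5·T = -174 − (-19) = -155.
T = -155/5 = -31 dBFS.

-31 dBFS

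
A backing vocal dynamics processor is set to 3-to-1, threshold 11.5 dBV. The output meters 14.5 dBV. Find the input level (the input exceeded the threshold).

20.5 dBV

That's 3 dB above the 11.5 dBV threshold.
Undo the ratio: input overshoot = 3 × 3 = 9 dB, giving input = 20.5 dBV.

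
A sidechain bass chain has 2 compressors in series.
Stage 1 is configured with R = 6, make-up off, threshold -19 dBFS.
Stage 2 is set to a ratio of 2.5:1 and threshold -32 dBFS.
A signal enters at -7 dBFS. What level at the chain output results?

Stage 1: -7 dBFS is 12 dB over -19 dBFS; at 6:1 that becomes 2 dB over, giving -17 dBFS.
Stage 2: overshoot 15 dB → 15/2.5 = 6 dB → -26 dBFS.

-26 dBFS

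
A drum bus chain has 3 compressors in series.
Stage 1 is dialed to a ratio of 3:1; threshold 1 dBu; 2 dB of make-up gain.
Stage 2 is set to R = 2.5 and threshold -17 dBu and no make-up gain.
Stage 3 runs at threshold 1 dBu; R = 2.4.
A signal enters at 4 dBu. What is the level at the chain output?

Stage 1: overshoot 3 dB → 3/3 = 1 dB → 2 dBu; +2 dB make-up → 4 dBu.
Stage 2: 21 dB above -17 dBu, reduced 2.5:1 to 8.4 dB above → -8.6 dBu.
Stage 3: below threshold (-8.6 ≤ 1); passes unchanged; output -8.6 dBu.

-8.6 dBu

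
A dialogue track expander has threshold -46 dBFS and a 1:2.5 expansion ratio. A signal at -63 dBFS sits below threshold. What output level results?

Undershoot = (-46) − (-63) = 17 dB.
At 1:2.5, that expands to 42.5 dB under threshold.
Output = -46 − 42.5 = -88.5 dBFS.

-88.5 dBFS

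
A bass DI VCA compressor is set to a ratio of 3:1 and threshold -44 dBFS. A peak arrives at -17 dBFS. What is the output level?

-35 dBFS

-17 dBFS sits 27 dB over threshold.
The 27 dB excess becomes 9 dB after 3:1 reduction.
So the level is -44 + 9 = -35 dBFS.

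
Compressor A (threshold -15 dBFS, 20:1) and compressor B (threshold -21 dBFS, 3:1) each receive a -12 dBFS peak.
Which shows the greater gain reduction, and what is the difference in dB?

B, by 3.15 dB

A: 3 dB over, compressed to 0.15 dB over, so 2.85 dB of GR.
B: 9 dB over, compressed to 3 dB over, so 6 dB of GR.
B reduces 3.15 dB more.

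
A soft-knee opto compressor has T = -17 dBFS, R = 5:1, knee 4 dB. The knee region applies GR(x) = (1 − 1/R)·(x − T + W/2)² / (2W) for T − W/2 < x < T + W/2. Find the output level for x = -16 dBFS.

-16.9 dBFS

x − T + W/2 = -16 − (-17) + 2 = 3.
GR = (1 − 1/5) × 3² / 8 = 0.8 × 9 / 8 = 0.9 dB.
Output = -16 − 0.9 = -16.9 dBFS.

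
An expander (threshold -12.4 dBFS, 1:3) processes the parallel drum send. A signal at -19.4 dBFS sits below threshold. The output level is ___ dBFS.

Undershoot = (-12.4) − (-19.4) = 7 dB.
At 1:3, that expands to 21 dB under threshold.
Output = -12.4 − 21 = -33.4 dBFS.

-33.4 dBFS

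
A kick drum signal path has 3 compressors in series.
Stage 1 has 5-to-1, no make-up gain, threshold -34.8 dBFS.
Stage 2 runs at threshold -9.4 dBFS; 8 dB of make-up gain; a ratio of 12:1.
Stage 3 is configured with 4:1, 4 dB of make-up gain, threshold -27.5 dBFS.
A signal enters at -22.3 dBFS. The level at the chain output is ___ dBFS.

-22.7 dBFS

Stage 1: overshoot 12.5 dB → 12.5/5 = 2.5 dB → -32.3 dBFS.
Stage 2: -32.3 dBFS ≤ -9.4 dBFS, so stage 2 doesn't engage; make-up brings it to -24.3 dBFS.
Stage 3: overshoot 3.2 dB → 3.2/4 = 0.8 dB → -26.7 dBFS; +4 dB make-up → -22.7 dBFS.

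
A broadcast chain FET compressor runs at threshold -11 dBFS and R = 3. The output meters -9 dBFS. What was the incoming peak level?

-5 dBFS

That's 2 dB above the -11 dBFS threshold.
Input overshoot = R × output overshoot = 6 dB → input = -11 + 6 = -5 dBFS.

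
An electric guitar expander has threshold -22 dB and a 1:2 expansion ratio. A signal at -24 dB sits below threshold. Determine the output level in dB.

-26 dB

The input is 2 dB below the -22 dB threshold.
A 1:2 expander multiplies undershoot by 2: 2 × 2 = 4 dB below threshold.
Output = -22 − 4 = -26 dB.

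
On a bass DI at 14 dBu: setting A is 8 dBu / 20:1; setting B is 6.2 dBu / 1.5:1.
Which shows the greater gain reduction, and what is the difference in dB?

A, by 3.1 dB

A: 6 dB over, compressed to 0.3 dB over, so 5.7 dB of GR.
B: 7.8 dB over, compressed to 5.2 dB over, so 2.6 dB of GR.
A applies 3.1 dB more gain reduction.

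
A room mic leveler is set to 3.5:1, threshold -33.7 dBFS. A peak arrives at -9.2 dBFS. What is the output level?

-26.7 dBFS

-9.2 dBFS sits 24.5 dB over threshold.
3.5:1 compression reduces that to 24.5/3.5 = 7 dB over.
So the level is -33.7 + 7 = -26.7 dBFS.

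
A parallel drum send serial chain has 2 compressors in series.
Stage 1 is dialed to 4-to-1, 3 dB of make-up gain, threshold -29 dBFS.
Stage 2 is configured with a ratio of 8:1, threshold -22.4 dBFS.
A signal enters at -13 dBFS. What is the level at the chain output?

Stage 1: -13 dBFS is 16 dB over -29 dBFS; at 4:1 that becomes 4 dB over, giving -25 dBFS; +3 dB make-up → -22 dBFS.
Stage 2: overshoot 0.4 dB → 0.4/8 = 0.05 dB → -22.35 dBFS.

-22.35 dBFS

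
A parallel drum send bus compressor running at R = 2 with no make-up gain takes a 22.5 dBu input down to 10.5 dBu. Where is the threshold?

-1.5 dBu

Gain reduction = 22.5 − 10.5 = 12 dB; output overshoot = GR / (R − 1) = 12 / 1 = 12 dB.
Threshold = output − output overshoot = 10.5 − 12 = -1.5 dBu.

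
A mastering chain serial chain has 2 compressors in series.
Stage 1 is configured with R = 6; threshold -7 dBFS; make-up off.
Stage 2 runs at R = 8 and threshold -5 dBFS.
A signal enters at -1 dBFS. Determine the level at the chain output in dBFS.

-6 dBFS

Stage 1: overshoot 6 dB → 6/6 = 1 dB → -6 dBFS.
Stage 2: -6 dBFS ≤ -5 dBFS, so stage 2 doesn't engage; output -6 dBFS.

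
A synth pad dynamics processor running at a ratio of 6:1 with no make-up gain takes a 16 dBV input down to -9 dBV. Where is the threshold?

-14 dBV

Let T be the threshold. Output overshoot = (input overshoot)/R, so -9 − T = (16 − T)/6.
6·(-9 − T) = 16 − T → 5·T = -54 − 16 = -70.
T = -70/5 = -14 dBV.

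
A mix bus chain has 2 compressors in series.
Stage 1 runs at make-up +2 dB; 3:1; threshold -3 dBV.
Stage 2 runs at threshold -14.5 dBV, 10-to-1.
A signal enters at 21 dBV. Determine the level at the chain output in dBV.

Stage 1: overshoot 24 dB → 24/3 = 8 dB → 5 dBV; +2 dB make-up → 7 dBV.
Stage 2: 21.5 dB above -14.5 dBV, reduced 10:1 to 2.15 dB above → -12.35 dBV.

-12.35 dBV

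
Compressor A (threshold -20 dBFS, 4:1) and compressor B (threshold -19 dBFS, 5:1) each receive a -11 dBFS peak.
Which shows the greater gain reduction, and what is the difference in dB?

A: 9 dB over, compressed to 2.25 dB over, so 6.75 dB of GR.
B: 8 dB over, compressed to 1.6 dB over, so 6.4 dB of GR.
Difference: 0.35 dB in favour of A.

A, by 0.35 dB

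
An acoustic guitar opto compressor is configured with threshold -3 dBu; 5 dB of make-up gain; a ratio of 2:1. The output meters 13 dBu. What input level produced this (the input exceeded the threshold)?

19 dBu

Remove make-up: 13 − 5 = 8 dBu.
The compressed level sits 8 − (-3) = 11 dB over threshold.
Input overshoot = R × output overshoot = 22 dB → input = -3 + 22 = 19 dBu.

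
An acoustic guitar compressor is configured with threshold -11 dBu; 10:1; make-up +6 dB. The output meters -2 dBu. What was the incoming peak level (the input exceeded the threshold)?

19 dBu

Before make-up, the level was -2 − 6 = -8 dBu.
Post-compression overshoot = -8 − (-11) = 3 dB.
Undo the ratio: input overshoot = 3 × 10 = 30 dB, giving input = 19 dBu.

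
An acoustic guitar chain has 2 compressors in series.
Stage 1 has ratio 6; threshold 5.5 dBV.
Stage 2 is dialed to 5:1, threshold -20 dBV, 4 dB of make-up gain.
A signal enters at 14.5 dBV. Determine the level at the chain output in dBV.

Stage 1: overshoot 9 dB → 9/6 = 1.5 dB → 7 dBV.
Stage 2: overshoot 27 dB → 27/5 = 5.4 dB → -14.6 dBV; +4 dB make-up → -10.6 dBV.

-10.6 dBV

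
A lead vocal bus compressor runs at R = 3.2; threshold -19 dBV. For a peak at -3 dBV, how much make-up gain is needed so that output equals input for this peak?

11 dB

The peak compresses to -19 + 16/3.2 = -14 dBV.
To reach -3 dBV requires -3 − (-14) = 11 dB of make-up.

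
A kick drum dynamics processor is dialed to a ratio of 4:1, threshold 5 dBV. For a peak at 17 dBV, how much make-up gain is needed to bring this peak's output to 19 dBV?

The peak compresses to 5 + 12/4 = 8 dBV.
To reach 19 dBV requires 19 − 8 = 11 dB of make-up.

11 dB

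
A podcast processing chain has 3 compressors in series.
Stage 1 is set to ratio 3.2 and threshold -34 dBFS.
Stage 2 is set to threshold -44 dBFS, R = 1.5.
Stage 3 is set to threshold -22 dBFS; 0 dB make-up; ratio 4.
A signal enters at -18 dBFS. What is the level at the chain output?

-34 dBFS

Stage 1: overshoot 16 dB → 16/3.2 = 5 dB → -29 dBFS.
Stage 2: -29 dBFS is 15 dB over -44 dBFS; at 1.5:1 that becomes 10 dB over, giving -34 dBFS.
Stage 3: -34 dBFS ≤ -22 dBFS, so stage 3 doesn't engage; output -34 dBFS.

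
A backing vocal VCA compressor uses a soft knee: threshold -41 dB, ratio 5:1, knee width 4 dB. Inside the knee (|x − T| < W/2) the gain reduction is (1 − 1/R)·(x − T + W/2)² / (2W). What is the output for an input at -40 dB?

-40.9 dB

x − T + W/2 = -40 − (-41) + 2 = 3.
GR = (1 − 1/5) × 3² / 8 = 0.8 × 9 / 8 = 0.9 dB.
Output = -40 − 0.9 = -40.9 dB.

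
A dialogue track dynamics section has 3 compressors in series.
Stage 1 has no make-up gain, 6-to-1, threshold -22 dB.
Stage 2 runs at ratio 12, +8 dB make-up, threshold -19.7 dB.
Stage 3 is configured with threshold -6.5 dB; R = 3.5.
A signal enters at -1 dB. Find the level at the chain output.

Stage 1: overshoot 21 dB → 21/6 = 3.5 dB → -18.5 dB.
Stage 2: overshoot 1.2 dB → 1.2/12 = 0.1 dB → -19.6 dB; +8 dB make-up → -11.6 dB.
Stage 3: below threshold (-11.6 ≤ -6.5); passes unchanged; output -11.6 dB.

-11.6 dB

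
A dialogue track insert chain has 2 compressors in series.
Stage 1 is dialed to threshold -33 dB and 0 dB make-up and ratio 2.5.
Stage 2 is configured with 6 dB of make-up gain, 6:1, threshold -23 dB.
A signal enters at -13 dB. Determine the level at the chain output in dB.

Stage 1: 20 dB above -33 dB, reduced 2.5:1 to 8 dB above → -25 dB.
Stage 2: -25 dB ≤ -23 dB, so stage 2 doesn't engage; make-up brings it to -19 dB.

-19 dB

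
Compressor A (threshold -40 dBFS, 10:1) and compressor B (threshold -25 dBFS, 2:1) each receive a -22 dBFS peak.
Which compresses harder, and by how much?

A, by 14.7 dB

A: GR = 18 − 18/10 = 16.2 dB.
B: GR = 3 − 3/2 = 1.5 dB.
A reduces 14.7 dB more.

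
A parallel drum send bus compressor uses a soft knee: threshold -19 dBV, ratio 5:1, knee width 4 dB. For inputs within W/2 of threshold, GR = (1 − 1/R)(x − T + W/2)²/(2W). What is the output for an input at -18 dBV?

x − T + W/2 = -18 − (-19) + 2 = 3.
GR = (1 − 1/5) × 3² / 8 = 0.8 × 9 / 8 = 0.9 dB.
Output = -18 − 0.9 = -18.9 dBV.

-18.9 dBV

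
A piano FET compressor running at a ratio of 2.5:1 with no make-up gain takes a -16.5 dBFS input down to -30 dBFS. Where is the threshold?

-39 dBFS

Input is 22.5 dB above T (since output overshoot × R = input overshoot: (-30 − T)·2.5 = -16.5 − T gives T = -39 dBFS).
Check: -39 + (-16.5 − (-39))/2.5 = -39 + 9 = -30 dBFS. ✓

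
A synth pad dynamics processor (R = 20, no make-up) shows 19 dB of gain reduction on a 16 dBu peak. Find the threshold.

Let T be the threshold. Output overshoot = (input overshoot)/R, so -3 − T = (16 − T)/20.
20·(-3 − T) = 16 − T → 19·T = -60 − 16 = -76.
T = -76/19 = -4 dBu.

-4 dBu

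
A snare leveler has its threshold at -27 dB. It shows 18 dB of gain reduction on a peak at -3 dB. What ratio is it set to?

Input overshoot = -3 − (-27) = 24 dB.
Output overshoot = 24 − 18 = 6 dB.
Ratio = input overshoot / output overshoot = 24 / 6 = 4.

4:1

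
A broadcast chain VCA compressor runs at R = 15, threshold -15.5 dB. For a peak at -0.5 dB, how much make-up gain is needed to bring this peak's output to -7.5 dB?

The peak compresses to -15.5 + 15/15 = -14.5 dB.
To reach -7.5 dB requires -7.5 − (-14.5) = 7 dB of make-up.

7 dB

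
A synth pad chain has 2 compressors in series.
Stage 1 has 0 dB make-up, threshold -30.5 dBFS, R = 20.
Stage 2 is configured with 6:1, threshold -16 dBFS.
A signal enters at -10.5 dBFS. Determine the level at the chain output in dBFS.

-29.5 dBFS

Stage 1: 20 dB above -30.5 dBFS, reduced 20:1 to 1 dB above → -29.5 dBFS.
Stage 2: below threshold (-29.5 ≤ -16); passes unchanged; output -29.5 dBFS.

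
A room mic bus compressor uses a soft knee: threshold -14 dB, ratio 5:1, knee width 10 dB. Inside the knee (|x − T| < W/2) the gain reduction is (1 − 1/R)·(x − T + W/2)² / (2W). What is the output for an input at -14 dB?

x − T + W/2 = -14 − (-14) + 5 = 5.
GR = (1 − 1/5) × 5² / 20 = 0.8 × 25 / 20 = 1 dB.
Output = -14 − 1 = -15 dB.

-15 dB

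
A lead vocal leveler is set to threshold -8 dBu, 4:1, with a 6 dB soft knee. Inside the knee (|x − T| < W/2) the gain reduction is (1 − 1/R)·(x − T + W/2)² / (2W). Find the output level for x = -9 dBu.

-9.25 dBu

x − T + W/2 = -9 − (-8) + 3 = 2.
GR = (1 − 1/4) × 2² / 12 = 0.75 × 4 / 12 = 0.25 dB.
Output = -9 − 0.25 = -9.25 dBu.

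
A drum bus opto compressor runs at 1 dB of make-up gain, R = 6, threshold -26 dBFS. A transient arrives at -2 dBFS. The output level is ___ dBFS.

-21 dBFS

Overshoot: -2 − (-26) = 24 dB.
The 24 dB excess becomes 4 dB after 6:1 reduction.
So the level is -26 + 4 = -22 dBFS; make-up adds 1 dB, giving -21 dBFS.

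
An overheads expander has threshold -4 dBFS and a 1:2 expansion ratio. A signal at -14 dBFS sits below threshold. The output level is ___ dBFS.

-24 dBFS

Undershoot = (-4) − (-14) = 10 dB.
At 1:2, that expands to 20 dB under threshold.
Output = -4 − 20 = -24 dBFS.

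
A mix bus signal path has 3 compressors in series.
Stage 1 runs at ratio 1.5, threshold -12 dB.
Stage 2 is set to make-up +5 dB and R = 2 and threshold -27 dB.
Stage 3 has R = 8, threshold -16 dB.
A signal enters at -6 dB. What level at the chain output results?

Stage 1: 6 dB above -12 dB, reduced 1.5:1 to 4 dB above → -8 dB.
Stage 2: overshoot 19 dB → 19/2 = 9.5 dB → -17.5 dB; +5 dB make-up → -12.5 dB.
Stage 3: 3.5 dB above -16 dB, reduced 8:1 to 0.4375 dB above → -15.5625 dB.

-15.5625 dB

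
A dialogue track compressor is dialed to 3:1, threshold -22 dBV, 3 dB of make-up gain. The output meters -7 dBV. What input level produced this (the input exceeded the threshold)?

14 dBV

Stripping the +3 dB make-up gives -10 dBV at the gain stage.
Post-compression overshoot = -10 − (-22) = 12 dB.
Undo the ratio: input overshoot = 12 × 3 = 36 dB, giving input = 14 dBV.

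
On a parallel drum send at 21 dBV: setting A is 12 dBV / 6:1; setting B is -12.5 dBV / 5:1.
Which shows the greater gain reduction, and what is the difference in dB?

B, by 19.3 dB

A: 9 dB over, compressed to 1.5 dB over, so 7.5 dB of GR.
B: 33.5 dB over, compressed to 6.7 dB over, so 26.8 dB of GR.
B reduces 19.3 dB more.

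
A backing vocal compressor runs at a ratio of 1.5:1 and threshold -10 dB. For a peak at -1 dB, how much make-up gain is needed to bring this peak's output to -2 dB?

2 dB

Overshoot 9 dB → 9/1.5 = 6 dB after compression, so the compressed level is -10 + 6 = -4 dB.
Make-up = target − compressed = -2 − (-4) = 2 dB.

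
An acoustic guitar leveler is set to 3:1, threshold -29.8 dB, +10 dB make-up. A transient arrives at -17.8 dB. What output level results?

-15.8 dB

-17.8 dB sits 12 dB over threshold.
The 12 dB excess becomes 4 dB after 3:1 reduction.
That puts the output at -25.8 dB; make-up adds 10 dB, giving -15.8 dB.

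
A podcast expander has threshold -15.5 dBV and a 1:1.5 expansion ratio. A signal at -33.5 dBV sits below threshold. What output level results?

The input is 18 dB below the -15.5 dBV threshold.
A 1:1.5 expander multiplies undershoot by 1.5: 18 × 1.5 = 27 dB below threshold.
Output = -15.5 − 27 = -42.5 dBV.

-42.5 dBV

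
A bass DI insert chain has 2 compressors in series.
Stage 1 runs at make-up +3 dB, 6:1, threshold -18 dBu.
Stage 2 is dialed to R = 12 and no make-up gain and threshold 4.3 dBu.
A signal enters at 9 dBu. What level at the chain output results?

-10.5 dBu

Stage 1: overshoot 27 dB → 27/6 = 4.5 dB → -13.5 dBu; +3 dB make-up → -10.5 dBu.
Stage 2: below threshold (-10.5 ≤ 4.3); passes unchanged; output -10.5 dBu.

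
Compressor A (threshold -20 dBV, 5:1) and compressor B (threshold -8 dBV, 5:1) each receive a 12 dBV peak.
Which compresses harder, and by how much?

A: overshoot 32 dB → output overshoot 6.4 dB → GR 25.6 dB.
B: overshoot 20 dB → output overshoot 4 dB → GR 16 dB.
A applies 9.6 dB more gain reduction.

A, by 9.6 dB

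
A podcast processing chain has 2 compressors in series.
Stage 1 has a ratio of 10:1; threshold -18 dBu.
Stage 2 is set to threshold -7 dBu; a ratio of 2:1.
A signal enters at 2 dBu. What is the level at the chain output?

-16 dBu

Stage 1: overshoot 20 dB → 20/10 = 2 dB → -16 dBu.
Stage 2: -16 dBu ≤ -7 dBu, so stage 2 doesn't engage; output -16 dBu.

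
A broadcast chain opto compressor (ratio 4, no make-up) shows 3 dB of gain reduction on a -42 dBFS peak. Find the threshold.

-46 dBFS

Gain reduction = -42 − (-45) = 3 dB; output overshoot = GR / (R − 1) = 3 / 3 = 1 dB.
Threshold = output − output overshoot = -45 − 1 = -46 dBFS.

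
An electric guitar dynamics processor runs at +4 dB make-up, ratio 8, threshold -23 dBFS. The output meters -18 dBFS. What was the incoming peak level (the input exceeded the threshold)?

Stripping the +4 dB make-up gives -22 dBFS at the gain stage.
Post-compression overshoot = -22 − (-23) = 1 dB.
Undo the ratio: input overshoot = 1 × 8 = 8 dB, giving input = -15 dBFS.

-15 dBFS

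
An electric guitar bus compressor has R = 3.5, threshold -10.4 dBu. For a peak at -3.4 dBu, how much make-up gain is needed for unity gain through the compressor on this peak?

5 dB

Without make-up, output = threshold + overshoot/3.5 = -10.4 + 2 = -8.4 dBu.
Gap to target: 5 dB.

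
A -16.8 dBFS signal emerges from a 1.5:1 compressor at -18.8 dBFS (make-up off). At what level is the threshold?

Gain reduction = -16.8 − (-18.8) = 2 dB; output overshoot = GR / (R − 1) = 2 / 0.5 = 4 dB.
Threshold = output − output overshoot = -18.8 − 4 = -22.8 dBFS.

-22.8 dBFS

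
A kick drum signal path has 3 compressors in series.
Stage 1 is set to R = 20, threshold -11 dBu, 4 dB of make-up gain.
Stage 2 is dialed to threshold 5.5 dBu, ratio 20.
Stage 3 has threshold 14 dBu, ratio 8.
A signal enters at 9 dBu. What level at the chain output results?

Stage 1: 20 dB above -11 dBu, reduced 20:1 to 1 dB above → -10 dBu; +4 dB make-up → -6 dBu.
Stage 2: below threshold (-6 ≤ 5.5); passes unchanged; output -6 dBu.
Stage 3: -6 dBu is at or below the 14 dBu threshold — no compression; output -6 dBu.

-6 dBu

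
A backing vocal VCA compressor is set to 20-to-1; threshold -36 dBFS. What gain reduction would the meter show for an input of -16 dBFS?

The signal is 20 dB above threshold.
A 20:1 ratio leaves 1 dB of that excess.
So the signal is attenuated by 20 − 1 = 19 dB.

19 dB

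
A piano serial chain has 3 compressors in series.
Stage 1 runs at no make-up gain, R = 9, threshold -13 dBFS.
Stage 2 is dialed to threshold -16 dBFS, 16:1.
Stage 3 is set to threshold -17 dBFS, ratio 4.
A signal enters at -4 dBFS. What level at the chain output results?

-16.6875 dBFS

Stage 1: 9 dB above -13 dBFS, reduced 9:1 to 1 dB above → -12 dBFS.
Stage 2: -12 dBFS is 4 dB over -16 dBFS; at 16:1 that becomes 0.25 dB over, giving -15.75 dBFS.
Stage 3: -15.75 dBFS is 1.25 dB over -17 dBFS; at 4:1 that becomes 0.3125 dB over, giving -16.6875 dBFS.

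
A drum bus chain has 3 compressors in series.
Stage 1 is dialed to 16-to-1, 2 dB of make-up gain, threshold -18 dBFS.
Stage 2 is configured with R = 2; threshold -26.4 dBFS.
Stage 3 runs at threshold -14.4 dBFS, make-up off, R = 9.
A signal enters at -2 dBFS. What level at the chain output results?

Stage 1: overshoot 16 dB → 16/16 = 1 dB → -17 dBFS; +2 dB make-up → -15 dBFS.
Stage 2: overshoot 11.4 dB → 11.4/2 = 5.7 dB → -20.7 dBFS.
Stage 3: below threshold (-20.7 ≤ -14.4); passes unchanged; output -20.7 dBFS.

-20.7 dBFS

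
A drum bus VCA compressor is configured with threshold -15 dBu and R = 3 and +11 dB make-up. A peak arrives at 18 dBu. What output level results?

7 dBu

Overshoot: 18 − (-15) = 33 dB.
The 33 dB excess becomes 11 dB after 3:1 reduction.
Output = -15 + 11 = -4 dBu; make-up adds 11 dB, giving 7 dBu.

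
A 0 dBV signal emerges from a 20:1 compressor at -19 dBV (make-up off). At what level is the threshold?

-20 dBV

Let T be the threshold. Output overshoot = (input overshoot)/R, so -19 − T = (0 − T)/20.
20·(-19 − T) = 0 − T → 19·T = -380 − 0 = -380.
T = -380/19 = -20 dBV.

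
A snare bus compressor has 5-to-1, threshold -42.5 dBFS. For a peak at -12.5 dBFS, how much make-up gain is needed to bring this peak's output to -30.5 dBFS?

Overshoot 30 dB → 30/5 = 6 dB after compression, so the compressed level is -42.5 + 6 = -36.5 dBFS.
Make-up = target − compressed = -30.5 − (-36.5) = 6 dB.

6 dB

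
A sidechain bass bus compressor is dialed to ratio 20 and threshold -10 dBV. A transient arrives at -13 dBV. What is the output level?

-13 dBV

-13 dBV is 3 dB below the -10 dBV threshold, so no gain reduction is applied.
Output = input = -13 dBV.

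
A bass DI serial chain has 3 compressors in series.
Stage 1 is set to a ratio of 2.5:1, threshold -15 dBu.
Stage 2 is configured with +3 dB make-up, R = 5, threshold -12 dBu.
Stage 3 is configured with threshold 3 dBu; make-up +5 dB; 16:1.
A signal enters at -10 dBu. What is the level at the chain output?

Stage 1: overshoot 5 dB → 5/2.5 = 2 dB → -13 dBu.
Stage 2: -13 dBu ≤ -12 dBu, so stage 2 doesn't engage; make-up brings it to -10 dBu.
Stage 3: -10 dBu is at or below the 3 dBu threshold — no compression; make-up brings it to -5 dBu.

-5 dBu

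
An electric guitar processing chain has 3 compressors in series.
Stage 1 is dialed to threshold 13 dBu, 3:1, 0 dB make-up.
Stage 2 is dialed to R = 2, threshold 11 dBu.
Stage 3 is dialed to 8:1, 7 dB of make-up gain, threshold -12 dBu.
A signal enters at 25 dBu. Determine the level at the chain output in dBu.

-1.75 dBu

Stage 1: overshoot 12 dB → 12/3 = 4 dB → 17 dBu.
Stage 2: overshoot 6 dB → 6/2 = 3 dB → 14 dBu.
Stage 3: overshoot 26 dB → 26/8 = 3.25 dB → -8.75 dBu; +7 dB make-up → -1.75 dBu.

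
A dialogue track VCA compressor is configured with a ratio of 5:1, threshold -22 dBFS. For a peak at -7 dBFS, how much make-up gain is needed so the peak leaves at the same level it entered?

12 dB

The peak compresses to -22 + 15/5 = -19 dBFS.
To reach -7 dBFS requires -7 − (-19) = 12 dB of make-up.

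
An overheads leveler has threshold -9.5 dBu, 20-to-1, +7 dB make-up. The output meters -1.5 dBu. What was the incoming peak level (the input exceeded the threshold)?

Before make-up, the level was -1.5 − 7 = -8.5 dBu.
The compressed level sits -8.5 − (-9.5) = 1 dB over threshold.
Before 20:1 compression the overshoot was 1 × 20 = 20 dB, so input = -9.5 + 20 = 10.5 dBu.

10.5 dBu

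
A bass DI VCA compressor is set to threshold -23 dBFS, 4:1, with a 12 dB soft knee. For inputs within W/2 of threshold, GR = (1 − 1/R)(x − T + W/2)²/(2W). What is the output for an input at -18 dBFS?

-21.78125 dBFS

x − T + W/2 = -18 − (-23) + 6 = 11.
GR = (1 − 1/4) × 11² / 24 = 0.75 × 121 / 24 = 3.78125 dB.
Output = -18 − 3.78125 = -21.78125 dBFS.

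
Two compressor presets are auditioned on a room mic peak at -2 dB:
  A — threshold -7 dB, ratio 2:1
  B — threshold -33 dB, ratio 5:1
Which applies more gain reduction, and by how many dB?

B, by 22.3 dB

A: overshoot 5 dB → output overshoot 2.5 dB → GR 2.5 dB.
B: overshoot 31 dB → output overshoot 6.2 dB → GR 24.8 dB.
Difference: 22.3 dB in favour of B.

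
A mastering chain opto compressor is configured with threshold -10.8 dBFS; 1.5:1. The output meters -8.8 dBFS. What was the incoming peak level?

-7.8 dBFS

That's 2 dB above the -10.8 dBFS threshold.
Before 1.5:1 compression the overshoot was 2 × 1.5 = 3 dB, so input = -10.8 + 3 = -7.8 dBFS.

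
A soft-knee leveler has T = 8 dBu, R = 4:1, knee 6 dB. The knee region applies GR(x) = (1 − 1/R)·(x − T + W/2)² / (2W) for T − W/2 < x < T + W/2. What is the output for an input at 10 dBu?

x − T + W/2 = 10 − 8 + 3 = 5.
GR = (1 − 1/4) × 5² / 12 = 0.75 × 25 / 12 = 1.5625 dB.
Output = 10 − 1.5625 = 8.4375 dBu.

8.4375 dBu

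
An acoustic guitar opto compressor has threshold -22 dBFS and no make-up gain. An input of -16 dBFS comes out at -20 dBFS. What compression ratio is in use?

Input overshoot = -16 − (-22) = 6 dB; output overshoot = -20 − (-22) = 2 dB.
Ratio = 6 / 2 = 3.

3:1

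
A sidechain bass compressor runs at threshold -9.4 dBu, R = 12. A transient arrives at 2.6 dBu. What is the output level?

-8.4 dBu

The input is 12 dB above the -9.4 dBu threshold.
At 12:1 the overshoot is divided by 12, leaving 1 dB above threshold.
Output = -9.4 + 1 = -8.4 dBu.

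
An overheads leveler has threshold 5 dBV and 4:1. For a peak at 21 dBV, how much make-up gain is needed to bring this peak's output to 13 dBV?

4 dB

The peak compresses to 5 + 16/4 = 9 dBV.
To reach 13 dBV requires 13 − 9 = 4 dB of make-up.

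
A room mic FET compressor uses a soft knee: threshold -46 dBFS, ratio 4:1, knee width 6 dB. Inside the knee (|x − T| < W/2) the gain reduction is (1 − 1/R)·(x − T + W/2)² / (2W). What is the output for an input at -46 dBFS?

-46.5625 dBFS

x − T + W/2 = -46 − (-46) + 3 = 3.
GR = (1 − 1/4) × 3² / 12 = 0.75 × 9 / 12 = 0.5625 dB.
Output = -46 − 0.5625 = -46.5625 dBFS.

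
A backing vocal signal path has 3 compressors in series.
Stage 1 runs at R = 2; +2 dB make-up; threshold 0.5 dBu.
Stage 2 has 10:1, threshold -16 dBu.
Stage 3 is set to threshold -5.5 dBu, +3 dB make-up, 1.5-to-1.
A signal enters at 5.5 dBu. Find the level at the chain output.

-10.9 dBu

Stage 1: 5 dB above 0.5 dBu, reduced 2:1 to 2.5 dB above → 3 dBu; +2 dB make-up → 5 dBu.
Stage 2: 21 dB above -16 dBu, reduced 10:1 to 2.1 dB above → -13.9 dBu.
Stage 3: -13.9 dBu ≤ -5.5 dBu, so stage 3 doesn't engage; make-up brings it to -10.9 dBu.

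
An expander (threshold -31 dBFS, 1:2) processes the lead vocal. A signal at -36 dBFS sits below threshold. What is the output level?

-41 dBFS

Undershoot = (-31) − (-36) = 5 dB.
At 1:2, that expands to 10 dB under threshold.
Output = -31 − 10 = -41 dBFS.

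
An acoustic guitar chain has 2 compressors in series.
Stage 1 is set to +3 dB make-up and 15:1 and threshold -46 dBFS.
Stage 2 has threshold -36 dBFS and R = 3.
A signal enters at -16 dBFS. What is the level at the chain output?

Stage 1: 30 dB above -46 dBFS, reduced 15:1 to 2 dB above → -44 dBFS; +3 dB make-up → -41 dBFS.
Stage 2: below threshold (-41 ≤ -36); passes unchanged; output -41 dBFS.

-41 dBFS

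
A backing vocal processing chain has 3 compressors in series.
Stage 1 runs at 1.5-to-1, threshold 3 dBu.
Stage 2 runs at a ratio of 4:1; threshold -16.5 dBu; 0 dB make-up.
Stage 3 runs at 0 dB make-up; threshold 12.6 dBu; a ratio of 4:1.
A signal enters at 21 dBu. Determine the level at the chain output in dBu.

Stage 1: 18 dB above 3 dBu, reduced 1.5:1 to 12 dB above → 15 dBu.
Stage 2: overshoot 31.5 dB → 31.5/4 = 7.875 dB → -8.625 dBu.
Stage 3: -8.625 dBu is at or below the 12.6 dBu threshold — no compression; output -8.625 dBu.

-8.625 dBu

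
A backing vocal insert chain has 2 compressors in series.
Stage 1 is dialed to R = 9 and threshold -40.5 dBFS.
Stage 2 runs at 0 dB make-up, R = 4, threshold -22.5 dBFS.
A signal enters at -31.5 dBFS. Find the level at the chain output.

Stage 1: overshoot 9 dB → 9/9 = 1 dB → -39.5 dBFS.
Stage 2: -39.5 dBFS is at or below the -22.5 dBFS threshold — no compression; output -39.5 dBFS.

-39.5 dBFS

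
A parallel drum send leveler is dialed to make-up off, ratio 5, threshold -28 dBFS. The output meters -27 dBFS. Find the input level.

-23 dBFS

The compressed level sits -27 − (-28) = 1 dB over threshold.
Undo the ratio: input overshoot = 1 × 5 = 5 dB, giving input = -23 dBFS.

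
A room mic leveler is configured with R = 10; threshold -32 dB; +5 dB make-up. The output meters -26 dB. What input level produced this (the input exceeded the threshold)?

Remove make-up: -26 − 5 = -31 dB.
That's 1 dB above the -32 dB threshold.
Undo the ratio: input overshoot = 1 × 10 = 10 dB, giving input = -22 dB.

-22 dB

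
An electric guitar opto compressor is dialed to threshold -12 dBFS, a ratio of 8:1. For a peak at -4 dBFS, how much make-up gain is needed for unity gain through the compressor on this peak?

7 dB

Overshoot 8 dB → 8/8 = 1 dB after compression, so the compressed level is -12 + 1 = -11 dBFS.
Make-up = target − compressed = -4 − (-11) = 7 dB.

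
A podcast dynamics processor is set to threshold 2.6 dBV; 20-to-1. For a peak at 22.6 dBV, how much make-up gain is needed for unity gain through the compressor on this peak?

Without make-up, output = threshold + overshoot/20 = 2.6 + 1 = 3.6 dBV.
Gap to target: 19 dB.

19 dB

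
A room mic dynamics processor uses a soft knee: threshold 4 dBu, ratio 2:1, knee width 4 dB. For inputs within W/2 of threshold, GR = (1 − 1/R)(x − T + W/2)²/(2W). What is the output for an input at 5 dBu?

x − T + W/2 = 5 − 4 + 2 = 3.
GR = (1 − 1/2) × 3² / 8 = 0.5 × 9 / 8 = 0.5625 dB.
Output = 5 − 0.5625 = 4.4375 dBu.

4.4375 dBu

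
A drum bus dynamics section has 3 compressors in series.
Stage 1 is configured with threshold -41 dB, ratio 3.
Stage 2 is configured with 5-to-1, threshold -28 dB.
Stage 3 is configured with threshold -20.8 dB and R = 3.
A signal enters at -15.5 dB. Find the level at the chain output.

Stage 1: overshoot 25.5 dB → 25.5/3 = 8.5 dB → -32.5 dB.
Stage 2: below threshold (-32.5 ≤ -28); passes unchanged; output -32.5 dB.
Stage 3: -32.5 dB is at or below the -20.8 dB threshold — no compression; output -32.5 dB.

-32.5 dB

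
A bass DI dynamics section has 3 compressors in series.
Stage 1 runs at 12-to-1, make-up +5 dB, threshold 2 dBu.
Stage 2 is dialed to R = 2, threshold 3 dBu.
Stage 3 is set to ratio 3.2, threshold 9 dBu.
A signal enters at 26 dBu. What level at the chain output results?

6 dBu

Stage 1: overshoot 24 dB → 24/12 = 2 dB → 4 dBu; +5 dB make-up → 9 dBu.
Stage 2: overshoot 6 dB → 6/2 = 3 dB → 6 dBu.
Stage 3: 6 dBu ≤ 9 dBu, so stage 3 doesn't engage; output 6 dBu.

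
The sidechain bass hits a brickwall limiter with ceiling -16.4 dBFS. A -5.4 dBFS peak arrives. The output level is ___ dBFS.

The limiter clamps the peak to its -16.4 dBFS ceiling.

-16.4 dBFS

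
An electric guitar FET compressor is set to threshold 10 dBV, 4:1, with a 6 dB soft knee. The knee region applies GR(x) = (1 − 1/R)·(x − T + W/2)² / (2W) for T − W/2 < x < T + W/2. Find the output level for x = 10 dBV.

9.4375 dBV

x − T + W/2 = 10 − 10 + 3 = 3.
GR = (1 − 1/4) × 3² / 12 = 0.75 × 9 / 12 = 0.5625 dB.
Output = 10 − 0.5625 = 9.4375 dBV.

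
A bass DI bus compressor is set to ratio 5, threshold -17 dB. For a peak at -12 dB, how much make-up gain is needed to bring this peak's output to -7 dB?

Overshoot 5 dB → 5/5 = 1 dB after compression, so the compressed level is -17 + 1 = -16 dB.
Make-up = target − compressed = -7 − (-16) = 9 dB.

9 dB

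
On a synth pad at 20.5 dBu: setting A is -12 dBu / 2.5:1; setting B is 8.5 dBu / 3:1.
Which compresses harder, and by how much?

A: overshoot 32.5 dB → output overshoot 13 dB → GR 19.5 dB.
B: overshoot 12 dB → output overshoot 4 dB → GR 8 dB.
Difference: 11.5 dB in favour of A.

A, by 11.5 dB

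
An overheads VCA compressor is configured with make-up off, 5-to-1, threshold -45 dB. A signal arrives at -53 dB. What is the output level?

-53 dB is 8 dB below the -45 dB threshold, so no gain reduction is applied.
Output = input = -53 dB.

-53 dB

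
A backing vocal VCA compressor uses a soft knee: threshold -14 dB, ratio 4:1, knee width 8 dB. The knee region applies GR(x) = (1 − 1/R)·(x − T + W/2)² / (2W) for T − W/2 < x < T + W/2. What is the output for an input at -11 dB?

-13.296875 dB

x − T + W/2 = -11 − (-14) + 4 = 7.
GR = (1 − 1/4) × 7² / 16 = 0.75 × 49 / 16 = 2.296875 dB.
Output = -11 − 2.296875 = -13.296875 dB.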